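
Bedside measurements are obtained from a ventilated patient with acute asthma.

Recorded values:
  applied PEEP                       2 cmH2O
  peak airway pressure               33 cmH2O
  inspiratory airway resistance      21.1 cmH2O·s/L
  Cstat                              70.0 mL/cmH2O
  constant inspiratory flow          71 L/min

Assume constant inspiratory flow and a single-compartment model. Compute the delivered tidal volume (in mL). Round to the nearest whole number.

422

Flow: 71 L/min ÷ 60 = 1.1833 L/s.
Equation of motion (constant flow): PIP = Vt/C + R·V̇ + PEEP.
Vt/C = PIP − R·V̇ − PEEP = 33 − 24.968 − 2 = 6.032 cmH2O.
Vt = C × 6.032 = 70.0 × 6.032 = 422.24 mL.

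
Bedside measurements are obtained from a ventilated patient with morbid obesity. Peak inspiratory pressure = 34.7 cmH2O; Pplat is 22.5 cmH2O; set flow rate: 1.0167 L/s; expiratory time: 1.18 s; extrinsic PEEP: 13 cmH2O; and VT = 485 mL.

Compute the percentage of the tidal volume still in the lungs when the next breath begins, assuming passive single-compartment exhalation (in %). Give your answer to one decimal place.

R = (PIP − Pplat)/V̇ = (34.7 − 22.5) / 1.0167 = 12.2/1.0167 = 12.0 cmH2O·s/L.
C = Vt/(Pplat − PEEP) = 485.0 / (22.5 − 13) = 485.0/9.5 = 51.053 mL/cmH2O.
τ = R × C = 12.0 × 0.05105 L/cmH2O = 0.6126 s.
Fraction remaining at end-expiration = e^(−Te/τ) = e^(−1.18/0.6126) = 0.1457 → 14.57%.

14.6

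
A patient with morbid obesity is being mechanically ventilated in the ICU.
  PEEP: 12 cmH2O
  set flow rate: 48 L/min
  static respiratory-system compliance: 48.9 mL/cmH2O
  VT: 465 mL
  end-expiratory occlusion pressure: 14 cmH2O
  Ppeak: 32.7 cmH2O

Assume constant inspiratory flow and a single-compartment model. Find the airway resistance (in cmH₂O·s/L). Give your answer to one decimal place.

Flow: 48 L/min ÷ 60 = 0.8 L/s.
Total PEEP = 14 cmH2O (set 12 + intrinsic 2); this is the baseline alveolar pressure.
Equation of motion (constant flow): PIP = Vt/C + R·V̇ + PEEP.
R·V̇ = PIP − Vt/C − PEEP = 32.7 − 465/48.9 − 14 = 32.7 − 9.509 − 14 = 9.191 cmH2O.
R = 9.191 / 0.8 = 11.489 cmH2O·s/L.

11.5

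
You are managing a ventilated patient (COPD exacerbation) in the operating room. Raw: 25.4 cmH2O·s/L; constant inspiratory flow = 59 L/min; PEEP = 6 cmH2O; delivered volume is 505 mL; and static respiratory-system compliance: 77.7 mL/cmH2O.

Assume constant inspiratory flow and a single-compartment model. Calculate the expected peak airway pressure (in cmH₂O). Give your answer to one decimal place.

37.5

Flow: 59 L/min ÷ 60 = 0.9833 L/s.
Equation of motion (constant flow): PIP = Vt/C + R·V̇ + PEEP.
PIP = 505/77.7 + 25.4×0.9833 + 6 = 6.499 + 24.976 + 6 = 37.475 cmH2O.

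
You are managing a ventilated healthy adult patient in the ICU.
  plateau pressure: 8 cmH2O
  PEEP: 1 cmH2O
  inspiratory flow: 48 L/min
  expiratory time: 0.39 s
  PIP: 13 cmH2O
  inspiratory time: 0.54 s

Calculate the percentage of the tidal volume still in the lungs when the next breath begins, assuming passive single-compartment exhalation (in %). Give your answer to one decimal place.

36.4

Flow: 48 L/min ÷ 60 = 0.8 L/s.
Vt = flow × Ti = 0.8 L/s × 0.54 s × 1000 mL/L = 432.0 mL.
R = (PIP − Pplat)/V̇ = (13 − 8) / 0.8 = 5.0/0.8 = 6.25 cmH2O·s/L.
C = Vt/(Pplat − PEEP) = 432.0 / (8 − 1) = 432.0/7.0 = 61.714 mL/cmH2O.
τ = R × C = 6.25 × 0.06171 L/cmH2O = 0.3857 s.
Fraction remaining at end-expiration = e^(−Te/τ) = e^(−0.39/0.3857) = 0.3638 → 36.38%.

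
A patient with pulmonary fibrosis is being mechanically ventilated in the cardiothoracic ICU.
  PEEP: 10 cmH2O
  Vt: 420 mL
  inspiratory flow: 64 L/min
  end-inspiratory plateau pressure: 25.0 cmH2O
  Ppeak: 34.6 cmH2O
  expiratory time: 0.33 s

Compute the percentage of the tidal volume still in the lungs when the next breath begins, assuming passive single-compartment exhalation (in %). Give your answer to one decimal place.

27.0

Flow: 64 L/min ÷ 60 = 1.0667 L/s.
R = (PIP − Pplat)/V̇ = (34.6 − 25.0) / 1.0667 = 9.6/1.0667 = 9.0 cmH2O·s/L.
C = Vt/(Pplat − PEEP) = 420.0 / (25.0 − 10) = 420.0/15.0 = 28.0 mL/cmH2O.
τ = R × C = 9.0 × 0.028 L/cmH2O = 0.252 s.
Fraction remaining at end-expiration = e^(−Te/τ) = e^(−0.33/0.252) = 0.2699 → 26.99%.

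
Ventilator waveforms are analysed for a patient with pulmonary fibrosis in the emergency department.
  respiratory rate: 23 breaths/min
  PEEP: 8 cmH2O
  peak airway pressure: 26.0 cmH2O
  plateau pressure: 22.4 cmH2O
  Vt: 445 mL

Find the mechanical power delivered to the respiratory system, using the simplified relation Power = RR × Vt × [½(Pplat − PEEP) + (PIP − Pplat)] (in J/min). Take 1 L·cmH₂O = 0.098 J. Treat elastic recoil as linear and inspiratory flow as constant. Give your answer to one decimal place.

Per-breath work = Vt × [½(Pplat−PEEP) + (PIP−Pplat)] = 0.445 × [0.5×14.4 + 3.6] = 0.445 × 10.8 = 4.806 L·cmH2O.
Power = 23 × 4.806 = 110.54 L·cmH2O/min.
× 0.098 J/(L·cmH2O) → 10.833 J/min.

10.8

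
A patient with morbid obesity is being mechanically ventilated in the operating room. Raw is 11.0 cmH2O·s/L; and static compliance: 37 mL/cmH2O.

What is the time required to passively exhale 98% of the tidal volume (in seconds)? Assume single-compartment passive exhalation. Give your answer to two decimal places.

τ = R × C = 11.0 × 37 mL/cmH2O = 11.0 × 0.037 L/cmH2O = 0.407 s.
Exhaled fraction f = 1 − e^(−t/τ) → t = −τ·ln(1 − f) = −0.407·ln(0.02) = 1.592 s.

1.59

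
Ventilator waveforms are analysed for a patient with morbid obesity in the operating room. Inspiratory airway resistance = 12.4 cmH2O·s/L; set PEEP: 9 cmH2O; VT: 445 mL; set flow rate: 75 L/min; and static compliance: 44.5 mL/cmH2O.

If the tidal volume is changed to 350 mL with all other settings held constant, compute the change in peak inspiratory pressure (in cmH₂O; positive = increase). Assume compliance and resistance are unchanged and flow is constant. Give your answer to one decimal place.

PIP = Vt/C + R·V̇ + PEEP (constant-flow equation of motion).
Only the elastic term changes: ΔPIP = ΔVt / C = (350 − 445) / 44.5 = -2.135 cmH2O.

-2.1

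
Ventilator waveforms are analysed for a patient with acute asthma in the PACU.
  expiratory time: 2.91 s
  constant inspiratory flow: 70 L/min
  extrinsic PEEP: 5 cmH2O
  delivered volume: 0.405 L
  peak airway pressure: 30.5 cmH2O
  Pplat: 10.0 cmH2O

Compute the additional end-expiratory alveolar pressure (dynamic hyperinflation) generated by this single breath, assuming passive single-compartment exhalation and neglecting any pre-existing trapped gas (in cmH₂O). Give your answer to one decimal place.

Flow: 70 L/min ÷ 60 = 1.1667 L/s.
R = (PIP − Pplat)/V̇ = (30.5 − 10.0) / 1.1667 = 20.5/1.1667 = 17.571 cmH2O·s/L.
C = Vt/(Pplat − PEEP) = 405.0 / (10.0 − 5) = 405.0/5.0 = 81.0 mL/cmH2O.
τ = R × C = 17.571 × 0.081 L/cmH2O = 1.423 s.
Fraction remaining = e^(−Te/τ) = e^(−2.91/1.423) = 0.1294; trapped volume = 405.0 × 0.1294 = 52.407 mL.
Additional alveolar pressure from trapping ≈ V_trapped / C = 52.407 / 81.0 = 0.647 cmH2O.

0.6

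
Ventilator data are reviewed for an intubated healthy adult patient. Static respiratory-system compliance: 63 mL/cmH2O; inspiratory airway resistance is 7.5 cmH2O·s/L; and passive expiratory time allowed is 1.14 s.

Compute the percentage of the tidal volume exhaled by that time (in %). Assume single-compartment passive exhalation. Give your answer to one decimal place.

τ = R × C = 7.5 × 63 mL/cmH2O = 7.5 × 0.063 L/cmH2O = 0.4725 s.
Passive exhalation: V(t)/V₀ = e^(−t/τ) = e^(−1.14/0.4725) = 0.08957.
Fraction exhaled = 1 − 0.08957 = 0.9104 → 91.04%.

91.0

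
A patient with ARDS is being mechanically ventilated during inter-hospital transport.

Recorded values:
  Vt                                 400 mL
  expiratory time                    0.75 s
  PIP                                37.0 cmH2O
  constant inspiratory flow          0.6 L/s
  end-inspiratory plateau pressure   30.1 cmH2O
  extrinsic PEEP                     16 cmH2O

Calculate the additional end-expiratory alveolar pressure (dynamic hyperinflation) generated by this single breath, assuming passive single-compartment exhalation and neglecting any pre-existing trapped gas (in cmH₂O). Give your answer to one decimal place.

1.4

R = (PIP − Pplat)/V̇ = (37.0 − 30.1) / 0.6 = 6.9/0.6 = 11.5 cmH2O·s/L.
C = Vt/(Pplat − PEEP) = 400.0 / (30.1 − 16) = 400.0/14.1 = 28.369 mL/cmH2O.
τ = R × C = 11.5 × 0.02837 L/cmH2O = 0.3263 s.
Fraction remaining = e^(−Te/τ) = e^(−0.75/0.3263) = 0.1004; trapped volume = 400.0 × 0.1004 = 40.16 mL.
Additional alveolar pressure from trapping ≈ V_trapped / C = 40.16 / 28.369 = 1.416 cmH2O.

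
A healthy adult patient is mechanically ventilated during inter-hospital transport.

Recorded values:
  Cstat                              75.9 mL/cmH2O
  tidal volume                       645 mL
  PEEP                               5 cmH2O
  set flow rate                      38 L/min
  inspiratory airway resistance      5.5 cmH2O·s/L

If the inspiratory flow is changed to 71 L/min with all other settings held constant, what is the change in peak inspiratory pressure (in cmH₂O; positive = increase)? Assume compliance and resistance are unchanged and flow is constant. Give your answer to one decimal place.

Flow: 38 L/min ÷ 60 = 0.6333 L/s.
New flow: 71 L/min ÷ 60 = 1.1833 L/s.
PIP = Vt/C + R·V̇ + PEEP (constant-flow equation of motion).
Only the resistive term changes: ΔPIP = R × ΔV̇ = 5.5 × (1.1833 − 0.6333) = 5.5 × 0.55 = 3.025 cmH2O.

3.0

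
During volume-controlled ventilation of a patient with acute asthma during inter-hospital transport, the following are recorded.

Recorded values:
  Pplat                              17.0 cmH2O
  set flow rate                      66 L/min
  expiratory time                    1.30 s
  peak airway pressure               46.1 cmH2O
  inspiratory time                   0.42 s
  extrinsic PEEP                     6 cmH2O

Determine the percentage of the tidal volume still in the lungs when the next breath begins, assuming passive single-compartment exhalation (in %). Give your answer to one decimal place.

Flow: 66 L/min ÷ 60 = 1.1 L/s.
Vt = flow × Ti = 1.1 L/s × 0.42 s × 1000 mL/L = 462.0 mL.
R = (PIP − Pplat)/V̇ = (46.1 − 17.0) / 1.1 = 29.1/1.1 = 26.455 cmH2O·s/L.
C = Vt/(Pplat − PEEP) = 462.0 / (17.0 − 6) = 462.0/11.0 = 42.0 mL/cmH2O.
τ = R × C = 26.455 × 0.042 L/cmH2O = 1.111 s.
Fraction remaining at end-expiration = e^(−Te/τ) = e^(−1.30/1.111) = 0.3103 → 31.03%.

31.0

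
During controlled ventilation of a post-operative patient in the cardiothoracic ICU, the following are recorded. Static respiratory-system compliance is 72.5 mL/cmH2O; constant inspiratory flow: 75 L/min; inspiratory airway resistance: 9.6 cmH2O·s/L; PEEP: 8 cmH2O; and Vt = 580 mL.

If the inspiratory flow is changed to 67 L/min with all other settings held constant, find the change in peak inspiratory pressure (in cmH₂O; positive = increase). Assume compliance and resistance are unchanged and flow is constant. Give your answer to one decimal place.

-1.3

Flow: 75 L/min ÷ 60 = 1.25 L/s.
New flow: 67 L/min ÷ 60 = 1.1167 L/s.
PIP = Vt/C + R·V̇ + PEEP (constant-flow equation of motion).
Only the resistive term changes: ΔPIP = R × ΔV̇ = 9.6 × (1.1167 − 1.25) = 9.6 × -0.1333 = -1.28 cmH2O.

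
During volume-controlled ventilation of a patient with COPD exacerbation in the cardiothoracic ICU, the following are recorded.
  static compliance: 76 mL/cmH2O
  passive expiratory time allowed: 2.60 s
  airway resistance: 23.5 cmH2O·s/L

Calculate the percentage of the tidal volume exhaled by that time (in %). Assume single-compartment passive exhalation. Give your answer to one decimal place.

76.7

τ = R × C = 23.5 × 76 mL/cmH2O = 23.5 × 0.076 L/cmH2O = 1.786 s.
Passive exhalation: V(t)/V₀ = e^(−t/τ) = e^(−2.60/1.786) = 0.2332.
Fraction exhaled = 1 − 0.2332 = 0.7668 → 76.68%.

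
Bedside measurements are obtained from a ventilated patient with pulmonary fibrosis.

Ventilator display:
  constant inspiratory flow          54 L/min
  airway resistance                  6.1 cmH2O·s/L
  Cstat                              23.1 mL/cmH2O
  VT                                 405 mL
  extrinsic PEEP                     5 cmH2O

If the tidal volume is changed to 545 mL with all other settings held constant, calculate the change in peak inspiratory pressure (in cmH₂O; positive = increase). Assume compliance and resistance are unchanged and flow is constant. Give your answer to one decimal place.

6.1

PIP = Vt/C + R·V̇ + PEEP (constant-flow equation of motion).
Only the elastic term changes: ΔPIP = ΔVt / C = (545 − 405) / 23.1 = 6.061 cmH2O.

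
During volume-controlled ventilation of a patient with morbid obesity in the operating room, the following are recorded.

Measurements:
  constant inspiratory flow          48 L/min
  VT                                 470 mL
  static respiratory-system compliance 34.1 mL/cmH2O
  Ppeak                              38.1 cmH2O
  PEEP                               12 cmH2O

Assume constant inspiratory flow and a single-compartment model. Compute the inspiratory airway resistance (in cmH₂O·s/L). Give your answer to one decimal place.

15.4

Flow: 48 L/min ÷ 60 = 0.8 L/s.
Equation of motion (constant flow): PIP = Vt/C + R·V̇ + PEEP.
R·V̇ = PIP − Vt/C − PEEP = 38.1 − 470/34.1 − 12 = 38.1 − 13.783 − 12 = 12.317 cmH2O.
R = 12.317 / 0.8 = 15.396 cmH2O·s/L.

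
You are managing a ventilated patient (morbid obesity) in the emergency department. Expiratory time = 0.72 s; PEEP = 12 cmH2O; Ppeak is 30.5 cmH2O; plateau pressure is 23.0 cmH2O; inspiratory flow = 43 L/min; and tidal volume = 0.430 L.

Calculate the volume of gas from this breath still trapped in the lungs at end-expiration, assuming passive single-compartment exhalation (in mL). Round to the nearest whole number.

74

Flow: 43 L/min ÷ 60 = 0.7167 L/s.
R = (PIP − Pplat)/V̇ = (30.5 − 23.0) / 0.7167 = 7.5/0.7167 = 10.465 cmH2O·s/L.
C = Vt/(Pplat − PEEP) = 430.0 / (23.0 − 12) = 430.0/11.0 = 39.091 mL/cmH2O.
τ = R × C = 10.465 × 0.03909 L/cmH2O = 0.4091 s.
Fraction remaining = e^(−Te/τ) = e^(−0.72/0.4091) = 0.1721.
Trapped volume = 430.0 × 0.1721 = 74.003 mL.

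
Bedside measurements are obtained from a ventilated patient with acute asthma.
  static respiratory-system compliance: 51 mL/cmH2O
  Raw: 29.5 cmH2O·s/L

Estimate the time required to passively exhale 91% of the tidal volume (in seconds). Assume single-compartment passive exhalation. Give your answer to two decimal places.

τ = R × C = 29.5 × 51 mL/cmH2O = 29.5 × 0.051 L/cmH2O = 1.505 s.
Exhaled fraction f = 1 − e^(−t/τ) → t = −τ·ln(1 − f) = −1.505·ln(0.09) = 3.624 s.

3.62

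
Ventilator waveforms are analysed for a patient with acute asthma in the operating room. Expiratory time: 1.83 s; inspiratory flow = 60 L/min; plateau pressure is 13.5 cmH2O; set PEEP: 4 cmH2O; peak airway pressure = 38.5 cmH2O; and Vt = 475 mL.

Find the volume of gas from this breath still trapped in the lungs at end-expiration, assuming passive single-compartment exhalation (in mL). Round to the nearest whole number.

110

Flow: 60 L/min ÷ 60 = 1 L/s.
R = (PIP − Pplat)/V̇ = (38.5 − 13.5) / 1 = 25.0/1 = 25.0 cmH2O·s/L.
C = Vt/(Pplat − PEEP) = 475.0 / (13.5 − 4) = 475.0/9.5 = 50.0 mL/cmH2O.
τ = R × C = 25.0 × 0.05 L/cmH2O = 1.25 s.
Fraction remaining = e^(−Te/τ) = e^(−1.83/1.25) = 0.2313.
Trapped volume = 475.0 × 0.2313 = 109.87 mL.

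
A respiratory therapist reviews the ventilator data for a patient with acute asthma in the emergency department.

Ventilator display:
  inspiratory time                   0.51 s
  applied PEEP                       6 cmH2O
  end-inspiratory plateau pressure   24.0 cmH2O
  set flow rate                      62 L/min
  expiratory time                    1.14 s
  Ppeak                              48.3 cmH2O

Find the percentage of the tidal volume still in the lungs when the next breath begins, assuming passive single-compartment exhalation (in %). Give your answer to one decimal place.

19.1

Flow: 62 L/min ÷ 60 = 1.0333 L/s.
Vt = flow × Ti = 1.0333 L/s × 0.51 s × 1000 mL/L = 526.98 mL.
R = (PIP − Pplat)/V̇ = (48.3 − 24.0) / 1.0333 = 24.3/1.0333 = 23.517 cmH2O·s/L.
C = Vt/(Pplat − PEEP) = 526.98 / (24.0 − 6) = 526.98/18.0 = 29.277 mL/cmH2O.
τ = R × C = 23.517 × 0.02928 L/cmH2O = 0.6886 s.
Fraction remaining at end-expiration = e^(−Te/τ) = e^(−1.14/0.6886) = 0.191 → 19.1%.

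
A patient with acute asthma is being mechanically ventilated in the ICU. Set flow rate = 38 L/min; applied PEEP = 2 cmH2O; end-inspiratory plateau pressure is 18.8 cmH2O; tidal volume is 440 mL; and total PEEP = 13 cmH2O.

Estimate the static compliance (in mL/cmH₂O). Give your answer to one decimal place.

75.9

End-expiratory occlusion gives total PEEP = 13 cmH2O (intrinsic PEEP = 13 − 2 = 11). Use total PEEP for the elastic gradient.
Cstat = Vt / (Pplat − PEEPtotal) = 440 / (18.8 − 13) = 440 / 5.8 = 75.862 mL/cmH2O.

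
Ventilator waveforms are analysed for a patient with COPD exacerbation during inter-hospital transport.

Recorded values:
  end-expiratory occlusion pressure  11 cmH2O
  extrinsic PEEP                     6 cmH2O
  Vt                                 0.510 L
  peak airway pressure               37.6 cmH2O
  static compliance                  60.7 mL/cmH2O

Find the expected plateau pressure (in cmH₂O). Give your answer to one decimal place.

End-expiratory occlusion gives total PEEP = 11 cmH2O (intrinsic PEEP = 11 − 6 = 5). Use total PEEP for the elastic gradient.
Pplat = PEEPtotal + Vt / Cstat = 11 + 510 / 60.7 = 11 + 8.402 = 19.402 cmH2O.

19.4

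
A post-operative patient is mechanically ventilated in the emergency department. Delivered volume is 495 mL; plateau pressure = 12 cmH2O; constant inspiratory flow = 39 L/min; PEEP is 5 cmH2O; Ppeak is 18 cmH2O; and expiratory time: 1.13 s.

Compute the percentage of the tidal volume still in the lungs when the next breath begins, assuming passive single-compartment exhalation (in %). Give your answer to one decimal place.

17.7

Flow: 39 L/min ÷ 60 = 0.65 L/s.
R = (PIP − Pplat)/V̇ = (18 − 12) / 0.65 = 6.0/0.65 = 9.231 cmH2O·s/L.
C = Vt/(Pplat − PEEP) = 495.0 / (12 − 5) = 495.0/7.0 = 70.714 mL/cmH2O.
τ = R × C = 9.231 × 0.07071 L/cmH2O = 0.6527 s.
Fraction remaining at end-expiration = e^(−Te/τ) = e^(−1.13/0.6527) = 0.1771 → 17.71%.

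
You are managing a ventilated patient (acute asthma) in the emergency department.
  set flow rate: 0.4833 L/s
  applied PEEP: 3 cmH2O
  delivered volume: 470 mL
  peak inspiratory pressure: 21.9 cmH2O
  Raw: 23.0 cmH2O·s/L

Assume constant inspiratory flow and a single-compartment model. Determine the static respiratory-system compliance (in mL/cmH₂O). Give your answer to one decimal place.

Equation of motion (constant flow): PIP = Vt/C + R·V̇ + PEEP.
Vt/C = PIP − R·V̇ − PEEP = 21.9 − 23.0×0.4833 − 3 = 21.9 − 11.116 − 3 = 7.784 cmH2O.
C = Vt / 7.784 = 470 / 7.784 = 60.38 mL/cmH2O.

60.4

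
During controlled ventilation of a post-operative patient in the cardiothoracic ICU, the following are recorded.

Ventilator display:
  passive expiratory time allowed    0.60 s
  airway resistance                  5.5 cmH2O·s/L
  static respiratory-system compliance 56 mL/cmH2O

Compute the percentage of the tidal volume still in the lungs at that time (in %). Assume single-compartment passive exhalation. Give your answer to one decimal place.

14.3

τ = R × C = 5.5 × 56 mL/cmH2O = 5.5 × 0.056 L/cmH2O = 0.308 s.
Passive exhalation: V(t)/V₀ = e^(−t/τ) = e^(−0.60/0.308) = 0.1426.
Fraction remaining = 0.1426 → 14.26%.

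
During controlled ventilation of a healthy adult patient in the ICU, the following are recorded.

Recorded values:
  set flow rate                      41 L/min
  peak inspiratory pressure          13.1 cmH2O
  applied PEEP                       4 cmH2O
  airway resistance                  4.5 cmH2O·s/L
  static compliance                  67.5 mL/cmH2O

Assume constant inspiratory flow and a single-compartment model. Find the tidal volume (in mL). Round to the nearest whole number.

407

Flow: 41 L/min ÷ 60 = 0.6833 L/s.
Equation of motion (constant flow): PIP = Vt/C + R·V̇ + PEEP.
Vt/C = PIP − R·V̇ − PEEP = 13.1 − 3.075 − 4 = 6.025 cmH2O.
Vt = C × 6.025 = 67.5 × 6.025 = 406.69 mL.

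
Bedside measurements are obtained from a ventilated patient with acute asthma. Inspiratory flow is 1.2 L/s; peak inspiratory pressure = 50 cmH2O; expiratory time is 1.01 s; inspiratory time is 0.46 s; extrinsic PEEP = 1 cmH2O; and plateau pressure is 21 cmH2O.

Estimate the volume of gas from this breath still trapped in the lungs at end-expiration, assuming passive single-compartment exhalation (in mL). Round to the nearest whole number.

121

Vt = flow × Ti = 1.2 L/s × 0.46 s × 1000 mL/L = 552.0 mL.
R = (PIP − Pplat)/V̇ = (50 − 21) / 1.2 = 29.0/1.2 = 24.167 cmH2O·s/L.
C = Vt/(Pplat − PEEP) = 552.0 / (21 − 1) = 552.0/20.0 = 27.6 mL/cmH2O.
τ = R × C = 24.167 × 0.0276 L/cmH2O = 0.667 s.
Fraction remaining = e^(−Te/τ) = e^(−1.01/0.667) = 0.22.
Trapped volume = 552.0 × 0.22 = 121.44 mL.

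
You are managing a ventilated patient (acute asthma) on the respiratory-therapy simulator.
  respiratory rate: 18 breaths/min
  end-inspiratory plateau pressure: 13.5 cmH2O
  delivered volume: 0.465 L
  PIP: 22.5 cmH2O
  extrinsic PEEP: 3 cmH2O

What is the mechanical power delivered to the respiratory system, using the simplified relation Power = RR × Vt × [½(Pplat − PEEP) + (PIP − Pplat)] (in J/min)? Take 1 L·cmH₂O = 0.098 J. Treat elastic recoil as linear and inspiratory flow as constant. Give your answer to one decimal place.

Per-breath work = Vt × [½(Pplat−PEEP) + (PIP−Pplat)] = 0.465 × [0.5×10.5 + 9.0] = 0.465 × 14.25 = 6.626 L·cmH2O.
Power = 18 × 6.626 = 119.27 L·cmH2O/min.
× 0.098 J/(L·cmH2O) → 11.688 J/min.

11.7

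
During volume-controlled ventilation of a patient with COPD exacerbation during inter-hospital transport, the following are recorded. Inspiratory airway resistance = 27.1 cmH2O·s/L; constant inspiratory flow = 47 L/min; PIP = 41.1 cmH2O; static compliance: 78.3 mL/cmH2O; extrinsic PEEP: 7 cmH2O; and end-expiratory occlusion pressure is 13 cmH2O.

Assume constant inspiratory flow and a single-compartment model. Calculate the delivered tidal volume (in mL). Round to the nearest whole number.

538

Flow: 47 L/min ÷ 60 = 0.7833 L/s.
Total PEEP = 13 cmH2O (set 7 + intrinsic 6); this is the baseline alveolar pressure.
Equation of motion (constant flow): PIP = Vt/C + R·V̇ + PEEP.
Vt/C = PIP − R·V̇ − PEEP = 41.1 − 21.227 − 13 = 6.873 cmH2O.
Vt = C × 6.873 = 78.3 × 6.873 = 538.16 mL.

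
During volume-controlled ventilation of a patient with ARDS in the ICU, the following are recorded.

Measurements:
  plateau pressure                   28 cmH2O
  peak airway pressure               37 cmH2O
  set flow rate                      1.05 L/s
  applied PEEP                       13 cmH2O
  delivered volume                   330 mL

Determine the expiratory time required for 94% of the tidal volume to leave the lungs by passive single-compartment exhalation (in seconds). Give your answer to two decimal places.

R = (PIP − Pplat)/V̇ = (37 − 28) / 1.05 = 9.0/1.05 = 8.571 cmH2O·s/L.
C = Vt/(Pplat − PEEP) = 330.0 / (28 − 13) = 330.0/15.0 = 22.0 mL/cmH2O.
τ = R × C = 8.571 × 0.022 L/cmH2O = 0.1886 s.
t = −τ·ln(1 − 0.94) = −0.1886·ln(0.06) = 0.5306 s.

0.53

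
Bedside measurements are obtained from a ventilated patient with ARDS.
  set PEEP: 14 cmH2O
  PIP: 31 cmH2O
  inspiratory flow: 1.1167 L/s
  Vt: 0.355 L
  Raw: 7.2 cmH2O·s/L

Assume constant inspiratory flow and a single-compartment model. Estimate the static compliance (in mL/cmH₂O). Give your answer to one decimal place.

Equation of motion (constant flow): PIP = Vt/C + R·V̇ + PEEP.
Vt/C = PIP − R·V̇ − PEEP = 31 − 7.2×1.1167 − 14 = 31 − 8.04 − 14 = 8.96 cmH2O.
C = Vt / 8.96 = 355 / 8.96 = 39.621 mL/cmH2O.

39.6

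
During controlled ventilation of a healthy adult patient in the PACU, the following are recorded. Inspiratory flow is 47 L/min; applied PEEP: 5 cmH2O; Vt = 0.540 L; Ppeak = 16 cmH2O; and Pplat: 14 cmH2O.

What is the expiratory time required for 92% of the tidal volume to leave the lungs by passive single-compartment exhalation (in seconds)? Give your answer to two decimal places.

0.39

Flow: 47 L/min ÷ 60 = 0.7833 L/s.
R = (PIP − Pplat)/V̇ = (16 − 14) / 0.7833 = 2.0/0.7833 = 2.553 cmH2O·s/L.
C = Vt/(Pplat − PEEP) = 540.0 / (14 − 5) = 540.0/9.0 = 60.0 mL/cmH2O.
τ = R × C = 2.553 × 0.06 L/cmH2O = 0.1532 s.
t = −τ·ln(1 − 0.92) = −0.1532·ln(0.08) = 0.3869 s.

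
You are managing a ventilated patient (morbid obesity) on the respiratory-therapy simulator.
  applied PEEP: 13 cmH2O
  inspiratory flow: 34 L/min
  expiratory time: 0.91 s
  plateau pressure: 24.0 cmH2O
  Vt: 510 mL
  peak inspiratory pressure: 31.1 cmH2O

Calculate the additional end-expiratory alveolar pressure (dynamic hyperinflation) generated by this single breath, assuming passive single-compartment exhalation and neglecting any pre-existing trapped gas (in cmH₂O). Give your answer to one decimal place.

2.3

Flow: 34 L/min ÷ 60 = 0.5667 L/s.
R = (PIP − Pplat)/V̇ = (31.1 − 24.0) / 0.5667 = 7.1/0.5667 = 12.529 cmH2O·s/L.
C = Vt/(Pplat − PEEP) = 510.0 / (24.0 − 13) = 510.0/11.0 = 46.364 mL/cmH2O.
τ = R × C = 12.529 × 0.04636 L/cmH2O = 0.5808 s.
Fraction remaining = e^(−Te/τ) = e^(−0.91/0.5808) = 0.2087; trapped volume = 510.0 × 0.2087 = 106.44 mL.
Additional alveolar pressure from trapping ≈ V_trapped / C = 106.44 / 46.364 = 2.296 cmH2O.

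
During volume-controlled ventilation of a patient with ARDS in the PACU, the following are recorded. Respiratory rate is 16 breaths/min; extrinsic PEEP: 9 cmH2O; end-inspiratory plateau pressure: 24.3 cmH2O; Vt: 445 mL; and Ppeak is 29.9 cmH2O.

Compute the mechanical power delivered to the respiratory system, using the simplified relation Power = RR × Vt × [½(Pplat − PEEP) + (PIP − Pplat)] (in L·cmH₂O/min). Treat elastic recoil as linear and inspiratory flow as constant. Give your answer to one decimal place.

94.3

Per-breath work = Vt × [½(Pplat−PEEP) + (PIP−Pplat)] = 0.445 × [0.5×15.3 + 5.6] = 0.445 × 13.25 = 5.896 L·cmH2O.
Power = 16 × 5.896 = 94.336 L·cmH2O/min.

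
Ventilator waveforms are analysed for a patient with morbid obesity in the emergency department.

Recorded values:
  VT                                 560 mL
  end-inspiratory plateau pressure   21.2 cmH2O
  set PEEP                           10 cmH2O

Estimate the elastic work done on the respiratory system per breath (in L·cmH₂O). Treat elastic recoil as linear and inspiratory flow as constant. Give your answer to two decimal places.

3.14

Elastic work ≈ ½ × (Pplat − PEEP) × Vt = 0.5 × (21.2 − 10) × 0.560 L = 0.5 × 11.2 × 0.560 = 3.136 L·cmH2O.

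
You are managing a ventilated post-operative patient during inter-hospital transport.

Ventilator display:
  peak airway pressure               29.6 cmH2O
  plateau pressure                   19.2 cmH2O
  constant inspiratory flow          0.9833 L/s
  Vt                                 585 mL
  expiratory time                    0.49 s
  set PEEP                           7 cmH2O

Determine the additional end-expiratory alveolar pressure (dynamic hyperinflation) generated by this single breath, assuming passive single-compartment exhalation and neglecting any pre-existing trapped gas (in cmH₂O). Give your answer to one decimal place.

4.6

R = (PIP − Pplat)/V̇ = (29.6 − 19.2) / 0.9833 = 10.4/0.9833 = 10.577 cmH2O·s/L.
C = Vt/(Pplat − PEEP) = 585.0 / (19.2 − 7) = 585.0/12.2 = 47.951 mL/cmH2O.
τ = R × C = 10.577 × 0.04795 L/cmH2O = 0.5072 s.
Fraction remaining = e^(−Te/τ) = e^(−0.49/0.5072) = 0.3806; trapped volume = 585.0 × 0.3806 = 222.65 mL.
Additional alveolar pressure from trapping ≈ V_trapped / C = 222.65 / 47.951 = 4.643 cmH2O.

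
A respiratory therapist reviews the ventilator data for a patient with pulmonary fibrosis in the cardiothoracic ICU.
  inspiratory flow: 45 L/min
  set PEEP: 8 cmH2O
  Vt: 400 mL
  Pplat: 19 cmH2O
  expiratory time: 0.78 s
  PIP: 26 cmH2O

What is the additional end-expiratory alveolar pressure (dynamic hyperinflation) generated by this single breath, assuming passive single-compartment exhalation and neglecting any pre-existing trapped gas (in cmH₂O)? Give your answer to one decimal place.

1.1

Flow: 45 L/min ÷ 60 = 0.75 L/s.
R = (PIP − Pplat)/V̇ = (26 − 19) / 0.75 = 7.0/0.75 = 9.333 cmH2O·s/L.
C = Vt/(Pplat − PEEP) = 400.0 / (19 − 8) = 400.0/11.0 = 36.364 mL/cmH2O.
τ = R × C = 9.333 × 0.03636 L/cmH2O = 0.3393 s.
Fraction remaining = e^(−Te/τ) = e^(−0.78/0.3393) = 0.1004; trapped volume = 400.0 × 0.1004 = 40.16 mL.
Additional alveolar pressure from trapping ≈ V_trapped / C = 40.16 / 36.364 = 1.104 cmH2O.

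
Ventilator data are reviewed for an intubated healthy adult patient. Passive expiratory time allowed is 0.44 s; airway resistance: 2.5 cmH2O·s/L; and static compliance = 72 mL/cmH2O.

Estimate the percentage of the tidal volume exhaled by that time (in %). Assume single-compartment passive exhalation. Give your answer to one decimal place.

τ = R × C = 2.5 × 72 mL/cmH2O = 2.5 × 0.072 L/cmH2O = 0.18 s.
Passive exhalation: V(t)/V₀ = e^(−t/τ) = e^(−0.44/0.18) = 0.08677.
Fraction exhaled = 1 − 0.08677 = 0.9132 → 91.32%.

91.3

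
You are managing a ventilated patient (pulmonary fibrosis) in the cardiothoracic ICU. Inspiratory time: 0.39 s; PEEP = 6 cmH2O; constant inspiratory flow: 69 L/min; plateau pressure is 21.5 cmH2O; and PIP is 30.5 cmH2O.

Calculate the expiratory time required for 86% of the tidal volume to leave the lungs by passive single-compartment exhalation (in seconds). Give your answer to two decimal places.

Flow: 69 L/min ÷ 60 = 1.15 L/s.
Vt = flow × Ti = 1.15 L/s × 0.39 s × 1000 mL/L = 448.5 mL.
R = (PIP − Pplat)/V̇ = (30.5 − 21.5) / 1.15 = 9.0/1.15 = 7.826 cmH2O·s/L.
C = Vt/(Pplat − PEEP) = 448.5 / (21.5 − 6) = 448.5/15.5 = 28.935 mL/cmH2O.
τ = R × C = 7.826 × 0.02894 L/cmH2O = 0.2265 s.
t = −τ·ln(1 − 0.86) = −0.2265·ln(0.14) = 0.4453 s.

0.45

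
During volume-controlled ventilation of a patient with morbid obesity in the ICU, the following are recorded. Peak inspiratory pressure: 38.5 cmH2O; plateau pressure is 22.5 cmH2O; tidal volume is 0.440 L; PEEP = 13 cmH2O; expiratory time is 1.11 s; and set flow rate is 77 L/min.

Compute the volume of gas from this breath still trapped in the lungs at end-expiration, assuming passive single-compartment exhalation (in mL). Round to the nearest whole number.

Flow: 77 L/min ÷ 60 = 1.2833 L/s.
R = (PIP − Pplat)/V̇ = (38.5 − 22.5) / 1.2833 = 16.0/1.2833 = 12.468 cmH2O·s/L.
C = Vt/(Pplat − PEEP) = 440.0 / (22.5 − 13) = 440.0/9.5 = 46.316 mL/cmH2O.
τ = R × C = 12.468 × 0.04632 L/cmH2O = 0.5775 s.
Fraction remaining = e^(−Te/τ) = e^(−1.11/0.5775) = 0.1463.
Trapped volume = 440.0 × 0.1463 = 64.372 mL.

64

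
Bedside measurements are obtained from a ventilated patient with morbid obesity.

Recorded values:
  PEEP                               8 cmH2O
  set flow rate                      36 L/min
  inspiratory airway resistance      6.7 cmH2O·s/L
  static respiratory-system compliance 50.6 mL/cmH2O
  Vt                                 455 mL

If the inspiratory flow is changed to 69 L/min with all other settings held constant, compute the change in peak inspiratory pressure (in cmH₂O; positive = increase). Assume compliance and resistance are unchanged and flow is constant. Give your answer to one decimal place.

Flow: 36 L/min ÷ 60 = 0.6 L/s.
New flow: 69 L/min ÷ 60 = 1.15 L/s.
PIP = Vt/C + R·V̇ + PEEP (constant-flow equation of motion).
Only the resistive term changes: ΔPIP = R × ΔV̇ = 6.7 × (1.15 − 0.6) = 6.7 × 0.55 = 3.685 cmH2O.

3.7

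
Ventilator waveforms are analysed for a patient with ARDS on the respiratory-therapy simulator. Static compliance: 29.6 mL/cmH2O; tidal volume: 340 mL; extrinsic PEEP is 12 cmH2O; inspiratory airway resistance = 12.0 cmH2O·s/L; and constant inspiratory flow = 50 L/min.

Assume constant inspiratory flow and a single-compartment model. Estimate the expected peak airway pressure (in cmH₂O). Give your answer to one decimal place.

Flow: 50 L/min ÷ 60 = 0.8333 L/s.
Equation of motion (constant flow): PIP = Vt/C + R·V̇ + PEEP.
PIP = 340/29.6 + 12.0×0.8333 + 12 = 11.486 + 10.0 + 12 = 33.486 cmH2O.

33.5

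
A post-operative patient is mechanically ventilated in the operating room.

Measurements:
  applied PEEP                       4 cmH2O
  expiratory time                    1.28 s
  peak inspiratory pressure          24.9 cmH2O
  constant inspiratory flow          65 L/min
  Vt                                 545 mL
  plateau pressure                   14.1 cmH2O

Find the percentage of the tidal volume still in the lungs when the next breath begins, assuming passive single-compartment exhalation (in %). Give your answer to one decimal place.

9.3

Flow: 65 L/min ÷ 60 = 1.0833 L/s.
R = (PIP − Pplat)/V̇ = (24.9 − 14.1) / 1.0833 = 10.8/1.0833 = 9.97 cmH2O·s/L.
C = Vt/(Pplat − PEEP) = 545.0 / (14.1 − 4) = 545.0/10.1 = 53.96 mL/cmH2O.
τ = R × C = 9.97 × 0.05396 L/cmH2O = 0.538 s.
Fraction remaining at end-expiration = e^(−Te/τ) = e^(−1.28/0.538) = 0.09263 → 9.263%.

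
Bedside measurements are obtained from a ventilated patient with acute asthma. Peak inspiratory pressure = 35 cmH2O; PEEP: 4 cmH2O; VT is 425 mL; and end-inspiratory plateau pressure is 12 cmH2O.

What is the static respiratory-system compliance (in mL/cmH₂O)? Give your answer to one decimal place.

53.1

Cstat = Vt / (Pplat − PEEP) = 425 / (12 − 4) = 425 / 8.0 = 53.125 mL/cmH2O.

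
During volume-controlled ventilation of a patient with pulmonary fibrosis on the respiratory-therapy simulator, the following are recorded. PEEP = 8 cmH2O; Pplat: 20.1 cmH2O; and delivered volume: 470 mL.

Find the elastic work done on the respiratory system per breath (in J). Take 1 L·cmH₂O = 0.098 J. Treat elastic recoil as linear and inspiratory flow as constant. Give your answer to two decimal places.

Elastic work ≈ ½ × (Pplat − PEEP) × Vt = 0.5 × (20.1 − 8) × 0.470 L = 0.5 × 12.1 × 0.470 = 2.844 L·cmH2O.
× 0.098 J/(L·cmH2O) → 0.2787 J.

0.28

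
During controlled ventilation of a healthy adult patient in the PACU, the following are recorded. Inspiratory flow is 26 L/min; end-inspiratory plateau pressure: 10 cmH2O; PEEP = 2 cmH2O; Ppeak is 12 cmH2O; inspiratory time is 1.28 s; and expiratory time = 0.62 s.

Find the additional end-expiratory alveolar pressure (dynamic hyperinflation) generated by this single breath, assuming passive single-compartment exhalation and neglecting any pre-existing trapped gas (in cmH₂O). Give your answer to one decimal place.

Flow: 26 L/min ÷ 60 = 0.4333 L/s.
Vt = flow × Ti = 0.4333 L/s × 1.28 s × 1000 mL/L = 554.62 mL.
R = (PIP − Pplat)/V̇ = (12 − 10) / 0.4333 = 2.0/0.4333 = 4.616 cmH2O·s/L.
C = Vt/(Pplat − PEEP) = 554.62 / (10 − 2) = 554.62/8.0 = 69.328 mL/cmH2O.
τ = R × C = 4.616 × 0.06933 L/cmH2O = 0.32 s.
Fraction remaining = e^(−Te/τ) = e^(−0.62/0.32) = 0.1441; trapped volume = 554.62 × 0.1441 = 79.921 mL.
Additional alveolar pressure from trapping ≈ V_trapped / C = 79.921 / 69.328 = 1.153 cmH2O.

1.2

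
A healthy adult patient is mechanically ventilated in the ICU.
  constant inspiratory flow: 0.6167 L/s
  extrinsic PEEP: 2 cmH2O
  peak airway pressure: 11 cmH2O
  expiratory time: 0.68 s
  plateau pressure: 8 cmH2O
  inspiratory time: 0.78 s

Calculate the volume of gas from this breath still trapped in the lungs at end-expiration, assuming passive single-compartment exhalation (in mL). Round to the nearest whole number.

Vt = flow × Ti = 0.6167 L/s × 0.78 s × 1000 mL/L = 481.03 mL.
R = (PIP − Pplat)/V̇ = (11 − 8) / 0.6167 = 3.0/0.6167 = 4.865 cmH2O·s/L.
C = Vt/(Pplat − PEEP) = 481.03 / (8 − 2) = 481.03/6.0 = 80.172 mL/cmH2O.
τ = R × C = 4.865 × 0.08017 L/cmH2O = 0.39 s.
Fraction remaining = e^(−Te/τ) = e^(−0.68/0.39) = 0.1749.
Trapped volume = 481.03 × 0.1749 = 84.132 mL.

84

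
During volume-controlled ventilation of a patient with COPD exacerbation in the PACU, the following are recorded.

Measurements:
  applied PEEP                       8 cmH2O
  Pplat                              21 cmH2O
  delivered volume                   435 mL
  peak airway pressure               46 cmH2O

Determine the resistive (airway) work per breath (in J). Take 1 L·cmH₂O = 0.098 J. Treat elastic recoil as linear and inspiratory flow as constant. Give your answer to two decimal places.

With constant inspiratory flow the resistive pressure is constant at PIP − Pplat = 46 − 21 = 25.0 cmH2O, so resistive work = 25.0 × 0.435 = 10.875 L·cmH2O.
× 0.098 J/(L·cmH2O) → 1.066 J.

1.07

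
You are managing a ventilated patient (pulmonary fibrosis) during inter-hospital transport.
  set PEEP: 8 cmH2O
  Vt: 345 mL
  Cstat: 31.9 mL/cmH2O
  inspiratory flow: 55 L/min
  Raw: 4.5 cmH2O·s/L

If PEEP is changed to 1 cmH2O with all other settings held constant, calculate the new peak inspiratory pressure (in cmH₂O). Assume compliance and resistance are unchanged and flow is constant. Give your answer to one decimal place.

Flow: 55 L/min ÷ 60 = 0.9167 L/s.
PIP = Vt/C + R·V̇ + PEEP (constant-flow equation of motion).
Only the baseline term changes: ΔPIP = ΔPEEP = 1 − 8 = -7.0 cmH2O.
Original PIP = 345/31.9 + 4.5×0.9167 + 8 = 22.94 cmH2O; new PIP = 22.94 + (-7.0) = 15.94 cmH2O.

15.9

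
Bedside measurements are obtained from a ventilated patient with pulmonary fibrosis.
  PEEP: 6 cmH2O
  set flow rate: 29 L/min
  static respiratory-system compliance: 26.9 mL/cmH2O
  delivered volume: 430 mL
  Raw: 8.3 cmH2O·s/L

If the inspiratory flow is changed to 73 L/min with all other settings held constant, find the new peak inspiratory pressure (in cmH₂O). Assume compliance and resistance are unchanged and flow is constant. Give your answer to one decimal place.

Flow: 29 L/min ÷ 60 = 0.4833 L/s.
New flow: 73 L/min ÷ 60 = 1.2167 L/s.
PIP = Vt/C + R·V̇ + PEEP (constant-flow equation of motion).
Only the resistive term changes: ΔPIP = R × ΔV̇ = 8.3 × (1.2167 − 0.4833) = 8.3 × 0.7334 = 6.087 cmH2O.
Original PIP = 430/26.9 + 8.3×0.4833 + 6 = 25.997 cmH2O; new PIP = 25.997 + (6.087) = 32.084 cmH2O.

32.1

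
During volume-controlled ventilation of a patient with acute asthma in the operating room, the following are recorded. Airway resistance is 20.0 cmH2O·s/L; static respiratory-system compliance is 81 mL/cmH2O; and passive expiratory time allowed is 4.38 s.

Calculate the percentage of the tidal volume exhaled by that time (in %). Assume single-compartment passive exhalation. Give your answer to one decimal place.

τ = R × C = 20.0 × 81 mL/cmH2O = 20.0 × 0.081 L/cmH2O = 1.62 s.
Passive exhalation: V(t)/V₀ = e^(−t/τ) = e^(−4.38/1.62) = 0.06696.
Fraction exhaled = 1 − 0.06696 = 0.933 → 93.3%.

93.3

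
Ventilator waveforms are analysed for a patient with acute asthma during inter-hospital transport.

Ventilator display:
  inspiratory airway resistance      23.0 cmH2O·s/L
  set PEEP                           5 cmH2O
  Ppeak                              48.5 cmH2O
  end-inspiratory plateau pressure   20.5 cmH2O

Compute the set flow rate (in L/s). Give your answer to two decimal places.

1.22

flow = (PIP − Pplat) / Raw = 28.0 / 23.0 = 1.217 L/s.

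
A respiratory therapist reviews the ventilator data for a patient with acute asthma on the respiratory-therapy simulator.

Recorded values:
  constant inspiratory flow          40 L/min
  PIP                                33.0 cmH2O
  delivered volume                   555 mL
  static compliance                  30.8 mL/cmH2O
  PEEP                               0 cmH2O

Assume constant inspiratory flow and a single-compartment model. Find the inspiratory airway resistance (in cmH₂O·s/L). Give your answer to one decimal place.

Flow: 40 L/min ÷ 60 = 0.6667 L/s.
Equation of motion (constant flow): PIP = Vt/C + R·V̇ + PEEP.
R·V̇ = PIP − Vt/C − PEEP = 33.0 − 555/30.8 − 0 = 33.0 − 18.019 − 0 = 14.981 cmH2O.
R = 14.981 / 0.6667 = 22.47 cmH2O·s/L.

22.5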